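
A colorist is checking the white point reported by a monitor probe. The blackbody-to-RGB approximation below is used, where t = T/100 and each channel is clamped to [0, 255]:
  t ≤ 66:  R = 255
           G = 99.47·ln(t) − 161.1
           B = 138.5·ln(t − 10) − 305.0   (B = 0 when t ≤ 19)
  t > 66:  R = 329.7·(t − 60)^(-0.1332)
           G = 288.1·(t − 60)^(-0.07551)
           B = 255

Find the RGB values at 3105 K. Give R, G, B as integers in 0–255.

R=255, G=181, B=117

t = 3105/100 = 31.05; the t ≤ 66 branch applies.
R = 255 by definition for t ≤ 66.
G = 99.47·ln 31.05 − 161.1 = 99.47·3.4356 − 161.1 = 180.639.
B = 138.5·ln(31.05 − 10) − 305.0 = 138.5·ln 21.05 − 305.0 = 138.5·3.0469 − 305.0 = 116.996.
Rounded: (255, 181, 117).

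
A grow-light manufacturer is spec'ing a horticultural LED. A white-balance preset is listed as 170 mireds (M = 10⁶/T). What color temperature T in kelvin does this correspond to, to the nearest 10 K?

5880 K

T = 10⁶ / 170 = 5882.35 K → 5880 K.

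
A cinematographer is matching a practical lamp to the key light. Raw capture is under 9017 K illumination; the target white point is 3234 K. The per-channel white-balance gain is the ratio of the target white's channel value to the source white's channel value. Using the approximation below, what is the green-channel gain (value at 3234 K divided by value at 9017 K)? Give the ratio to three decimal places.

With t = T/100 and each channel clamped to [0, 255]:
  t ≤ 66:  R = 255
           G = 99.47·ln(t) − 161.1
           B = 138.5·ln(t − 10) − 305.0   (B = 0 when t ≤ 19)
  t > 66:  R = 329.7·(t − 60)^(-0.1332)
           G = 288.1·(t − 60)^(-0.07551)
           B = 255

0.829

At 9017 K (t = 90.17):
  G = 288.1·(90.17 − 60)^(-0.07551) = 288.1·30.17^(-0.07551) = 288.1·0.77317 = 222.751.
At 3234 K (t = 32.34):
  G = 99.47·ln 32.34 − 161.1 = 99.47·3.4763 − 161.1 = 184.688.
Gain = 184.688 / 222.751 = 0.8291 → 0.829.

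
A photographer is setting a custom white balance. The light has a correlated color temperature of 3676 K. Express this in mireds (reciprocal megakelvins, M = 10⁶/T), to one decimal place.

M = 10⁶ / 3676 = 272.035 → 272.0 mireds.

272.0 mireds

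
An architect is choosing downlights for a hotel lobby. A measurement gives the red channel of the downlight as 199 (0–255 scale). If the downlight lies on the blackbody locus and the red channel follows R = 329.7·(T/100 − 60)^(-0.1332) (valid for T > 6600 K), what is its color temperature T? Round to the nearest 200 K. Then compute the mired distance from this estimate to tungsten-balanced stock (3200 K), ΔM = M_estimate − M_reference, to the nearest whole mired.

-216 mireds

(t − 60)^(-0.1332) = 199/329.7 = 0.60358.
t − 60 = 0.60358^(1/-0.1332) = 0.60358^(-7.508) = 44.273, so t = 104.273.
T = 100·t = 10427 K → 10400 K to the nearest 200 K.
M_estimate = 10⁶/10400 = 96.15; M_reference = 10⁶/3200 = 312.50.
ΔM = 96.15 − 312.50 = -216.35 → -216 mireds.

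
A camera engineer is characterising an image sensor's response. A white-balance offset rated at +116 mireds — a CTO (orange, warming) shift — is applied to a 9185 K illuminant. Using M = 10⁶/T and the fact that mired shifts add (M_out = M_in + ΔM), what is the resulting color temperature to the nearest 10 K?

M_in = 10⁶/9185 = 108.87 mireds.
M_out = 108.87 + (+116) = 224.87 mireds.
T_out = 10⁶/224.87 = 4447.0 K → 4450 K.

4450 K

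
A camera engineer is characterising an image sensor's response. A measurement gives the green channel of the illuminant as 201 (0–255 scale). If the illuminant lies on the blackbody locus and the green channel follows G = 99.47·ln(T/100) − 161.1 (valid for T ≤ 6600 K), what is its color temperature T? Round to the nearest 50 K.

ln t = (201 + 161.1) / 99.47 = 3.6403.
t = e^3.6403 = 38.103.
T = 100·t = 3810 K → 3800 K to the nearest 50 K.

3800 K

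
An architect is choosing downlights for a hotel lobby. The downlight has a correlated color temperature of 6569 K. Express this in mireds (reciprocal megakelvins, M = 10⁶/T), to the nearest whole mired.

M = 10⁶ / 6569 = 152.230 → 152 mireds.

152 mireds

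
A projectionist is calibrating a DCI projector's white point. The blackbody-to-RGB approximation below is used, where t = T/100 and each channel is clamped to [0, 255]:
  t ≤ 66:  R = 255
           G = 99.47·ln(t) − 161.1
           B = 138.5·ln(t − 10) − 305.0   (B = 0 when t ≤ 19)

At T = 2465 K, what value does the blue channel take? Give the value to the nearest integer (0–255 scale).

67

t = 2465/100 = 24.65; the t ≤ 66 branch applies.
B = 138.5·ln(24.65 − 10) − 305.0 = 138.5·ln 14.65 − 305.0 = 138.5·2.6844 − 305.0 = 66.795.
Rounded: 67.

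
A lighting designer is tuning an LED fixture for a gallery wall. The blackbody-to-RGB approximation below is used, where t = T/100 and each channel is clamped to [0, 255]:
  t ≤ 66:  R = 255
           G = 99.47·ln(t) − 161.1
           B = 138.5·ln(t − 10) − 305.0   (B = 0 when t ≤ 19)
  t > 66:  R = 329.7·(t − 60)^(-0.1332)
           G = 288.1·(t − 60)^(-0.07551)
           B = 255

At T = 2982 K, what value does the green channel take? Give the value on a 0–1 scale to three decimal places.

t = 2982/100 = 29.82; the t ≤ 66 branch applies.
G = 99.47·ln 29.82 − 161.1 = 99.47·3.3952 − 161.1 = 176.618.
On a 0–1 scale: 176.618/255 = 0.6926 → 0.693.

0.693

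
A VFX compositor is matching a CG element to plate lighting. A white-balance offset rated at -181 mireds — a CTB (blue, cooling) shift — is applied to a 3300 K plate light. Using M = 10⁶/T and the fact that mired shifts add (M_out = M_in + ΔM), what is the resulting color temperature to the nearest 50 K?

8200 K

M_in = 10⁶/3300 = 303.03 mireds.
M_out = 303.03 + (-181) = 122.03 mireds.
T_out = 10⁶/122.03 = 8194.7 K → 8200 K.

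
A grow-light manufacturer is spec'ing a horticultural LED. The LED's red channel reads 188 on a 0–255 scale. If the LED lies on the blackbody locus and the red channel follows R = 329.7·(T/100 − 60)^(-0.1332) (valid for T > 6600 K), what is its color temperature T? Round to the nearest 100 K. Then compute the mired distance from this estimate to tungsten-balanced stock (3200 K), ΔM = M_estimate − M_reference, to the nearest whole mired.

(t − 60)^(-0.1332) = 188/329.7 = 0.57022.
t − 60 = 0.57022^(1/-0.1332) = 0.57022^(-7.508) = 67.848, so t = 127.848.
T = 100·t = 12785 K → 12800 K to the nearest 100 K.
M_estimate = 10⁶/12800 = 78.12; M_reference = 10⁶/3200 = 312.50.
ΔM = 78.12 − 312.50 = -234.38 → -234 mireds.

-234 mireds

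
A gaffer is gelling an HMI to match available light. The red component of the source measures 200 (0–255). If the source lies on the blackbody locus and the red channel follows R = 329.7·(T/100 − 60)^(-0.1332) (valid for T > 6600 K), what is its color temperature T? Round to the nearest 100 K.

10300 K

(t − 60)^(-0.1332) = 200/329.7 = 0.60661.
t − 60 = 0.60661^(1/-0.1332) = 0.60661^(-7.508) = 42.638, so t = 102.638.
T = 100·t = 10264 K → 10300 K to the nearest 100 K.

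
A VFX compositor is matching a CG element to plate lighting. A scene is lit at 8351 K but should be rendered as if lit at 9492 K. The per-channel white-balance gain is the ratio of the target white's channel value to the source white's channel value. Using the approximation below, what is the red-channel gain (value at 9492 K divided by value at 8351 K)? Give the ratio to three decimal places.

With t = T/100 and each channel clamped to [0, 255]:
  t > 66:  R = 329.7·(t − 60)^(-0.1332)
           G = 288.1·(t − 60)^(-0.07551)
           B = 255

At 8351 K (t = 83.51):
  R = 329.7·(83.51 − 60)^(-0.1332) = 329.7·23.51^(-0.1332) = 329.7·0.65667 = 216.505.
At 9492 K (t = 94.92):
  R = 329.7·(94.92 − 60)^(-0.1332) = 329.7·34.92^(-0.1332) = 329.7·0.62296 = 205.391.
Gain = 205.391 / 216.505 = 0.9487 → 0.949.

0.949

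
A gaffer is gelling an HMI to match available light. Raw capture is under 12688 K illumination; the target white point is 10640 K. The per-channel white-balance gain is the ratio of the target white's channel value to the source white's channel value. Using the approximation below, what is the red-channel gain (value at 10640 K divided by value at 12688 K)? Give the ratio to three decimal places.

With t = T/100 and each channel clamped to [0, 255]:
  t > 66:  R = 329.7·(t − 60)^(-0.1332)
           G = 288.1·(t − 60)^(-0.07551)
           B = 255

At 12688 K (t = 126.88):
  R = 329.7·(126.88 − 60)^(-0.1332) = 329.7·66.88^(-0.1332) = 329.7·0.57131 = 188.360.
At 10640 K (t = 106.4):
  R = 329.7·(106.4 − 60)^(-0.1332) = 329.7·46.4^(-0.1332) = 329.7·0.59982 = 197.760.
Gain = 197.760 / 188.360 = 1.0499 → 1.050.

1.050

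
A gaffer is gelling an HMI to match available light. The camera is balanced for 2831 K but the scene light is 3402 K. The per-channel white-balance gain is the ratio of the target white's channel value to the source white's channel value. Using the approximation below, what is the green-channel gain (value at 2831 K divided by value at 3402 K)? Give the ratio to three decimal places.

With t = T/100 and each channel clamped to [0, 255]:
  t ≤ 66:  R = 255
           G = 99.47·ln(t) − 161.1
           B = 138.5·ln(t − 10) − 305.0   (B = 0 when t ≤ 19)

0.904

At 3402 K (t = 34.02):
  G = 99.47·ln 34.02 − 161.1 = 99.47·3.5269 − 161.1 = 189.726.
At 2831 K (t = 28.31):
  G = 99.47·ln 28.31 − 161.1 = 99.47·3.3432 − 161.1 = 171.450.
Gain = 171.450 / 189.726 = 0.9037 → 0.904.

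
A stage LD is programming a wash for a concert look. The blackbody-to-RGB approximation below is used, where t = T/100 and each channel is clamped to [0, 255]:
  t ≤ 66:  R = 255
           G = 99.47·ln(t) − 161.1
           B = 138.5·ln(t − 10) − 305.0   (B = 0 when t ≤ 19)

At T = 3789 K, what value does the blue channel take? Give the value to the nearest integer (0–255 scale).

t = 3789/100 = 37.89; the t ≤ 66 branch applies.
B = 138.5·ln(37.89 − 10) − 305.0 = 138.5·ln 27.89 − 305.0 = 138.5·3.3283 − 305.0 = 155.965.
Rounded: 156.

156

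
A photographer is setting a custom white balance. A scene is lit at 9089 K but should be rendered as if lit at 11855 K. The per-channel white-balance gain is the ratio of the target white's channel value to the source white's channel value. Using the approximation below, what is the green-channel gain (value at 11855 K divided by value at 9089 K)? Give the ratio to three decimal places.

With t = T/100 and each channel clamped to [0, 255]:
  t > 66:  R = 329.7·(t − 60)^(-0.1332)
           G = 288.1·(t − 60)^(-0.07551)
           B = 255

0.953

At 9089 K (t = 90.89):
  G = 288.1·(90.89 − 60)^(-0.07551) = 288.1·30.89^(-0.07551) = 288.1·0.77180 = 222.355.
At 11855 K (t = 118.55):
  G = 288.1·(118.55 − 60)^(-0.07551) = 288.1·58.55^(-0.07551) = 288.1·0.73542 = 211.874.
Gain = 211.874 / 222.355 = 0.9529 → 0.953.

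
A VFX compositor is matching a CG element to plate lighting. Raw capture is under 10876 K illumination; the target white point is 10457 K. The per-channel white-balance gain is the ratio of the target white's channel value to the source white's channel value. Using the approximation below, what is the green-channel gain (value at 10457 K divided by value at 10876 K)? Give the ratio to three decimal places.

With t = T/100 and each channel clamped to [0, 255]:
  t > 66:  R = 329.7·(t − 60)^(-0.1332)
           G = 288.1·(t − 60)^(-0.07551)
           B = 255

1.007

At 10876 K (t = 108.76):
  G = 288.1·(108.76 − 60)^(-0.07551) = 288.1·48.76^(-0.07551) = 288.1·0.74565 = 214.821.
At 10457 K (t = 104.57):
  G = 288.1·(104.57 − 60)^(-0.07551) = 288.1·44.57^(-0.07551) = 288.1·0.75072 = 216.284.
Gain = 216.284 / 214.821 = 1.0068 → 1.007.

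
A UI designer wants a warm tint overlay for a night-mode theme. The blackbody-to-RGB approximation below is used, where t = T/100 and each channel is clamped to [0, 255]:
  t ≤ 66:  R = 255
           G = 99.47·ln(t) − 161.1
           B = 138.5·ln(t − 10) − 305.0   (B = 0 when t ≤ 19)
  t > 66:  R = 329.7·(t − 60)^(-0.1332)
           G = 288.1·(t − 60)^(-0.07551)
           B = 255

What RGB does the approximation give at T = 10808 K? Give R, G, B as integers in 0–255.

R=197, G=215, B=255

t = 10808/100 = 108.08; the t > 66 branch applies.
R = 329.7·(108.08 − 60)^(-0.1332) = 329.7·48.08^(-0.1332) = 329.7·0.59698 = 196.825.
G = 288.1·(108.08 − 60)^(-0.07551) = 288.1·48.08^(-0.07551) = 288.1·0.74644 = 215.049.
B = 255 by definition for t > 66.
Rounded: (197, 215, 255).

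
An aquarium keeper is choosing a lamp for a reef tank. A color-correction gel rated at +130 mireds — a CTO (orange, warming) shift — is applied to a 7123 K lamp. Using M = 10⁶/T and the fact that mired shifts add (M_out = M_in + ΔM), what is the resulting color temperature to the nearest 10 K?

M_in = 10⁶/7123 = 140.39 mireds.
M_out = 140.39 + (+130) = 270.39 mireds.
T_out = 10⁶/270.39 = 3698.4 K → 3700 K.

3700 K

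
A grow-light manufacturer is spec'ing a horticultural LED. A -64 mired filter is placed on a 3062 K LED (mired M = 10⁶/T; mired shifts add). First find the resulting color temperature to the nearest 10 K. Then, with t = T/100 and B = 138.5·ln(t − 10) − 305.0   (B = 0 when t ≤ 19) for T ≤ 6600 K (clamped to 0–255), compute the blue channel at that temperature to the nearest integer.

157

M_in = 10⁶/3062 = 326.58; M_out = 326.58 + (-64) = 262.58.
T_out = 10⁶/262.58 = 3808.3 K → 3810 K; t = 38.1.
B = 138.5·ln(38.1 − 10) − 305.0 = 138.5·ln 28.1 − 305.0 = 138.5·3.3358 − 305.0 = 157.004.
Rounded: 157.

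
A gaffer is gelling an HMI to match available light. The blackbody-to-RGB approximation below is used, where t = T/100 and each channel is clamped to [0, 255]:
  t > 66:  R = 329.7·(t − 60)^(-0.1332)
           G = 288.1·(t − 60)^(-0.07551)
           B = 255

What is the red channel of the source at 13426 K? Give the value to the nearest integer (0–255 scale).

t = 13426/100 = 134.26; the t > 66 branch applies.
R = 329.7·(134.26 − 60)^(-0.1332) = 329.7·74.26^(-0.1332) = 329.7·0.56340 = 185.752.
Rounded: 186.

186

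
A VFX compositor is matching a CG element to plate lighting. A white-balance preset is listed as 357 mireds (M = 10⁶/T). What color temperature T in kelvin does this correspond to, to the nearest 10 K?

2800 K

T = 10⁶ / 357 = 2801.12 K → 2800 K.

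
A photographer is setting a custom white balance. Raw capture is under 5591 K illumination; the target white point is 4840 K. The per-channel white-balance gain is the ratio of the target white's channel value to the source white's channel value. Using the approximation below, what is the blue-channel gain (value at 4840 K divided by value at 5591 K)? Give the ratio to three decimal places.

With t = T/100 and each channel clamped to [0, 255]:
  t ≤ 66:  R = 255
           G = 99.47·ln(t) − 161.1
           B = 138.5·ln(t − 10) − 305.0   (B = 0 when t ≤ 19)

At 5591 K (t = 55.91):
  B = 138.5·ln(55.91 − 10) − 305.0 = 138.5·ln 45.91 − 305.0 = 138.5·3.8267 − 305.0 = 224.996.
At 4840 K (t = 48.4):
  B = 138.5·ln(48.4 − 10) − 305.0 = 138.5·ln 38.4 − 305.0 = 138.5·3.6481 − 305.0 = 200.256.
Gain = 200.256 / 224.996 = 0.8900 → 0.890.

0.890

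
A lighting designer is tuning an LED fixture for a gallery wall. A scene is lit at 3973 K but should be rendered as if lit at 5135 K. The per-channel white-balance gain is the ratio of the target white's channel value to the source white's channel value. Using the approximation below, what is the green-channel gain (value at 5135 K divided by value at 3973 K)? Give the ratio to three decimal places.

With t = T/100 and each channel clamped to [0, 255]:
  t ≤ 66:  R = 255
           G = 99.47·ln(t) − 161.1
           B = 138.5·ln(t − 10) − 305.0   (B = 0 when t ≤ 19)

At 3973 K (t = 39.73):
  G = 99.47·ln 39.73 − 161.1 = 99.47·3.6821 − 161.1 = 205.159.
At 5135 K (t = 51.35):
  G = 99.47·ln 51.35 − 161.1 = 99.47·3.9387 − 161.1 = 230.679.
Gain = 230.679 / 205.159 = 1.1244 → 1.124.

1.124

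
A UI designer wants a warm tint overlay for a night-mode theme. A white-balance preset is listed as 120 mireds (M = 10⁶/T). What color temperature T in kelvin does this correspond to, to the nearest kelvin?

T = 10⁶ / 120 = 8333.33 K → 8333 K.

8333 K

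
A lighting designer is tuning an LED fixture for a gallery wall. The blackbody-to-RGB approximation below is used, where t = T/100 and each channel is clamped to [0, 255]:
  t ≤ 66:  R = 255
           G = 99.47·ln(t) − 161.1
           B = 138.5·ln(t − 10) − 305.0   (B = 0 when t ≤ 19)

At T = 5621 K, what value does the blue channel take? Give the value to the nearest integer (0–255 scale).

226

t = 5621/100 = 56.21; the t ≤ 66 branch applies.
B = 138.5·ln(56.21 − 10) − 305.0 = 138.5·ln 46.21 − 305.0 = 138.5·3.8332 − 305.0 = 225.898.
Rounded: 226.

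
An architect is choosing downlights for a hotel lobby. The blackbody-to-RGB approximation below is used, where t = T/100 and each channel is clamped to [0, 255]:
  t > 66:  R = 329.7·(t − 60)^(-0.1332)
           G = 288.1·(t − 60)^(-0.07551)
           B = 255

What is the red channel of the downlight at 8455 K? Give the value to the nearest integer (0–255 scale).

t = 8455/100 = 84.55; the t > 66 branch applies.
R = 329.7·(84.55 − 60)^(-0.1332) = 329.7·24.55^(-0.1332) = 329.7·0.65290 = 215.260.
Rounded: 215.

215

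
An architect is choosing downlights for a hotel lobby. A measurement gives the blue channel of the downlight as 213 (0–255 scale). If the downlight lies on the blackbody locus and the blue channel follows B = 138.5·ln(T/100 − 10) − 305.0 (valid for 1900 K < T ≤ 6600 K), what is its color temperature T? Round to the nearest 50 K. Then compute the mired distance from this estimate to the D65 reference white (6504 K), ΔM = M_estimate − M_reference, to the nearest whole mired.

ln(t − 10) = (213 + 305.0) / 138.5 = 3.7401.
t − 10 = e^3.7401 = 42.101, so t = 52.101.
T = 100·t = 5210 K → 5200 K to the nearest 50 K.
M_estimate = 10⁶/5200 = 192.31; M_reference = 10⁶/6504 = 153.75.
ΔM = 192.31 − 153.75 = 38.56 → +39 mireds.

+39 mireds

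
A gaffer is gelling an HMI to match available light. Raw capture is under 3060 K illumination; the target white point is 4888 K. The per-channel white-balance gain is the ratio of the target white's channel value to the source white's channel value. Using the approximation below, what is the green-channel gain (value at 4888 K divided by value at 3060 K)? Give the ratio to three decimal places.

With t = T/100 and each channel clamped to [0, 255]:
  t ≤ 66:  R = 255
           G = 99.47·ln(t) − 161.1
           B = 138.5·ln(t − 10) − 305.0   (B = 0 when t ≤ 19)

At 3060 K (t = 30.6):
  G = 99.47·ln 30.6 − 161.1 = 99.47·3.4210 − 161.1 = 179.187.
At 4888 K (t = 48.88):
  G = 99.47·ln 48.88 − 161.1 = 99.47·3.8894 − 161.1 = 225.775.
Gain = 225.775 / 179.187 = 1.2600 → 1.260.

1.260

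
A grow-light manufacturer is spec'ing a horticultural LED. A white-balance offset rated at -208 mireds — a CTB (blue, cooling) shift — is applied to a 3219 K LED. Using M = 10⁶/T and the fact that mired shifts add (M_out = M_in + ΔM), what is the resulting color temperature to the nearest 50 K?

M_in = 10⁶/3219 = 310.66 mireds.
M_out = 310.66 + (-208) = 102.66 mireds.
T_out = 10⁶/102.66 = 9741.3 K → 9750 K.

9750 K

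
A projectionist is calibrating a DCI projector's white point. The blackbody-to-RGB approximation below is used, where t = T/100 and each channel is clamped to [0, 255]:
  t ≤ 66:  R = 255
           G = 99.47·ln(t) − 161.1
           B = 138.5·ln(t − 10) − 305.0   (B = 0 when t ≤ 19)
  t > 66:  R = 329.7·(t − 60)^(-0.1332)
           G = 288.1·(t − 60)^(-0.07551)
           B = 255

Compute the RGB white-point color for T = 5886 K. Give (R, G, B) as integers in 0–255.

(255, 244, 234)

t = 5886/100 = 58.86; the t ≤ 66 branch applies.
R = 255 by definition for t ≤ 66.
G = 99.47·ln 58.86 − 161.1 = 99.47·4.0752 − 161.1 = 244.256.
B = 138.5·ln(58.86 − 10) − 305.0 = 138.5·ln 48.86 − 305.0 = 138.5·3.8890 − 305.0 = 233.621.
Rounded: (255, 244, 234).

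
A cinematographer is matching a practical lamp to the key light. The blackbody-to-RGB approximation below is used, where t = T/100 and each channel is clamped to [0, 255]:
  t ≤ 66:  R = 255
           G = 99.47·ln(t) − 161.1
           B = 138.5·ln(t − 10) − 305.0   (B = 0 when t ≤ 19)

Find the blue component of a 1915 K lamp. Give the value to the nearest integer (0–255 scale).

2

t = 1915/100 = 19.15; the t ≤ 66 branch applies.
B = 138.5·ln(19.15 − 10) − 305.0 = 138.5·ln 9.15 − 305.0 = 138.5·2.2138 − 305.0 = 1.605.
Rounded: 2.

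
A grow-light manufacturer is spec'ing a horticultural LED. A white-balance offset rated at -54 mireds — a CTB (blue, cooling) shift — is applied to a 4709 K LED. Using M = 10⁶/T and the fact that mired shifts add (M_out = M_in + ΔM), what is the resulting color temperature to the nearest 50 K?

M_in = 10⁶/4709 = 212.36 mireds.
M_out = 212.36 + (-54) = 158.36 mireds.
T_out = 10⁶/158.36 = 6314.8 K → 6300 K.

6300 K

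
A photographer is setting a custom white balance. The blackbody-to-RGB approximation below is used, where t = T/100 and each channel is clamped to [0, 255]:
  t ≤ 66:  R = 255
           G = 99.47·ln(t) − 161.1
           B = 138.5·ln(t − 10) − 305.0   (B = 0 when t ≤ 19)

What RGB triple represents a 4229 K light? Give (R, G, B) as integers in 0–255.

(255, 211, 176)

t = 4229/100 = 42.29; the t ≤ 66 branch applies.
R = 255 by definition for t ≤ 66.
G = 99.47·ln 42.29 − 161.1 = 99.47·3.7446 − 161.1 = 211.370.
B = 138.5·ln(42.29 − 10) − 305.0 = 138.5·ln 32.29 − 305.0 = 138.5·3.4748 − 305.0 = 176.254.
Rounded: (255, 211, 176).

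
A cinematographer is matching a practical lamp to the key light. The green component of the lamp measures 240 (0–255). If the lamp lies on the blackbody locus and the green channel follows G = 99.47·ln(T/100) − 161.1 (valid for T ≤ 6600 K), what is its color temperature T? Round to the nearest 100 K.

5600 K

ln t = (240 + 161.1) / 99.47 = 4.0324.
t = e^4.0324 = 56.394.
T = 100·t = 5639 K → 5600 K to the nearest 100 K.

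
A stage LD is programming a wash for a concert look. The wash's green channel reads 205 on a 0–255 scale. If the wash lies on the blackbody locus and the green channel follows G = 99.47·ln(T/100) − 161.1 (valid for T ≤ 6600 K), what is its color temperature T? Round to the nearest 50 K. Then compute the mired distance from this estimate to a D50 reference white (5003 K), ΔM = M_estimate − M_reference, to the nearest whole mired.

+53 mireds

ln t = (205 + 161.1) / 99.47 = 3.6805.
t = e^3.6805 = 39.666.
T = 100·t = 3967 K → 3950 K to the nearest 50 K.
M_estimate = 10⁶/3950 = 253.16; M_reference = 10⁶/5003 = 199.88.
ΔM = 253.16 − 199.88 = 53.28 → +53 mireds.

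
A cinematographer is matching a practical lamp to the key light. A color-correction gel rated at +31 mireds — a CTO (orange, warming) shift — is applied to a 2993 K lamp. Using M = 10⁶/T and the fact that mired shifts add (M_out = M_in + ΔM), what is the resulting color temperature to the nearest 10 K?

2740 K

M_in = 10⁶/2993 = 334.11 mireds.
M_out = 334.11 + (+31) = 365.11 mireds.
T_out = 10⁶/365.11 = 2738.9 K → 2740 K.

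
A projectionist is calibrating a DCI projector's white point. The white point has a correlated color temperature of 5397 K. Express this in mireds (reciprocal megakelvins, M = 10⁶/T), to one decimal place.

M = 10⁶ / 5397 = 185.288 → 185.3 mireds.

185.3 mireds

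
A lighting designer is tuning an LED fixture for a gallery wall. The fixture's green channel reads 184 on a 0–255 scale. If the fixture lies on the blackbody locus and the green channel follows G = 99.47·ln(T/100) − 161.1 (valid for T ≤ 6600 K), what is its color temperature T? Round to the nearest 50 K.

3200 K

ln t = (184 + 161.1) / 99.47 = 3.4694.
t = e^3.4694 = 32.117.
T = 100·t = 3212 K → 3200 K to the nearest 50 K.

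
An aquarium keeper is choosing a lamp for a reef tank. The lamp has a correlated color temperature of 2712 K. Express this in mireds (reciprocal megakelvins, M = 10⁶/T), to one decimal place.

368.7 mireds

M = 10⁶ / 2712 = 368.732 → 368.7 mireds.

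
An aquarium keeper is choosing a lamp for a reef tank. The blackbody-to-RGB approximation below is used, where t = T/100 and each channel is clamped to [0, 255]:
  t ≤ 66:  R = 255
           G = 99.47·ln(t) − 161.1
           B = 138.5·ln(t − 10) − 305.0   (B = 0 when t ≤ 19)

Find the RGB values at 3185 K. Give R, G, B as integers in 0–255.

t = 3185/100 = 31.85; the t ≤ 66 branch applies.
R = 255 by definition for t ≤ 66.
G = 99.47·ln 31.85 − 161.1 = 99.47·3.4610 − 161.1 = 183.169.
B = 138.5·ln(31.85 − 10) − 305.0 = 138.5·ln 21.85 − 305.0 = 138.5·3.0842 − 305.0 = 122.162.
Rounded: (255, 183, 122).

R=255, G=183, B=122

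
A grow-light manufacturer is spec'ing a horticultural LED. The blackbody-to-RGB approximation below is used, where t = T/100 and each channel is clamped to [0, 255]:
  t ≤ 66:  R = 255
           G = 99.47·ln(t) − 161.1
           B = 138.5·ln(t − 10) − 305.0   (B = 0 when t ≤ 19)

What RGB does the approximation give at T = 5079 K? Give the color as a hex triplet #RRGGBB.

t = 5079/100 = 50.79; the t ≤ 66 branch applies.
R = 255 by definition for t ≤ 66.
G = 99.47·ln 50.79 − 161.1 = 99.47·3.9277 − 161.1 = 229.588.
B = 138.5·ln(50.79 − 10) − 305.0 = 138.5·ln 40.79 − 305.0 = 138.5·3.7084 − 305.0 = 208.619.
Rounded: (255, 230, 209).
In hex: #FFE6D1.

#FFE6D1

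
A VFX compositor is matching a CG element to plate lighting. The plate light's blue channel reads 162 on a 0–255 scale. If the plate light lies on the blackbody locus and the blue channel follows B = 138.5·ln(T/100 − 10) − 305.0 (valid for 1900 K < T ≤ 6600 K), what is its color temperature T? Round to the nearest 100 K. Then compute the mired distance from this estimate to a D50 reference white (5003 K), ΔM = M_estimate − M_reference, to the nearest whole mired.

ln(t − 10) = (162 + 305.0) / 138.5 = 3.3718.
t − 10 = e^3.3718 = 29.132, so t = 39.132.
T = 100·t = 3913 K → 3900 K to the nearest 100 K.
M_estimate = 10⁶/3900 = 256.41; M_reference = 10⁶/5003 = 199.88.
ΔM = 256.41 − 199.88 = 56.53 → +57 mireds.

+57 mireds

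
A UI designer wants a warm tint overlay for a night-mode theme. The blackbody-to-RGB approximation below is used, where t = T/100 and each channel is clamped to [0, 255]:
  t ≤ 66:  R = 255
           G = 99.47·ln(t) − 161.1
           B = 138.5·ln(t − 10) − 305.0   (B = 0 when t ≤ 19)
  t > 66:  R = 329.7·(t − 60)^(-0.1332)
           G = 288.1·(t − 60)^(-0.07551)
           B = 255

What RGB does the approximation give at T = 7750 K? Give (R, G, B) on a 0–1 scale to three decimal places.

(0.883, 0.910, 1.000)

t = 7750/100 = 77.5; the t > 66 branch applies.
R = 329.7·(77.5 − 60)^(-0.1332) = 329.7·17.5^(-0.1332) = 329.7·0.68301 = 225.189.
G = 288.1·(77.5 − 60)^(-0.07551) = 288.1·17.5^(-0.07551) = 288.1·0.80563 = 232.103.
B = 255 by definition for t > 66.
Dividing each by 255: (0.8831, 0.9102, 1.0000) → (0.883, 0.910, 1.000).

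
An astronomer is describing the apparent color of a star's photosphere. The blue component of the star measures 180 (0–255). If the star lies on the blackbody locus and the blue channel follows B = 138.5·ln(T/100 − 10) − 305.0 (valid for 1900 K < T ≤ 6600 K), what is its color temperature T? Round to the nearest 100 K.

ln(t − 10) = (180 + 305.0) / 138.5 = 3.5018.
t − 10 = e^3.5018 = 33.175, so t = 43.175.
T = 100·t = 4318 K → 4300 K to the nearest 100 K.

4300 K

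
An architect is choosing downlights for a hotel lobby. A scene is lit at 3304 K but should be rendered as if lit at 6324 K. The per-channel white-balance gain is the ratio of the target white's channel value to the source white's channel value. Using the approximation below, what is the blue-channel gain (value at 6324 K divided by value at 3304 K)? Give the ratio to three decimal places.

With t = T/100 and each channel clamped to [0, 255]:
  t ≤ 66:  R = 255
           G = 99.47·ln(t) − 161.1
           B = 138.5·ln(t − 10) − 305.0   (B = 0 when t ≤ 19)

At 3304 K (t = 33.04):
  B = 138.5·ln(33.04 − 10) − 305.0 = 138.5·ln 23.04 − 305.0 = 138.5·3.1372 − 305.0 = 129.507.
At 6324 K (t = 63.24):
  B = 138.5·ln(63.24 − 10) − 305.0 = 138.5·ln 53.24 − 305.0 = 138.5·3.9748 − 305.0 = 245.511.
Gain = 245.511 / 129.507 = 1.8957 → 1.896.

1.896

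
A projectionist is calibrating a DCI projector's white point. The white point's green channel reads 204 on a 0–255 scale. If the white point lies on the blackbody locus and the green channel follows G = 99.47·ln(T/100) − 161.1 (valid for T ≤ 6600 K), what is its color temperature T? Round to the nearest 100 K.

ln t = (204 + 161.1) / 99.47 = 3.6705.
t = e^3.6705 = 39.270.
T = 100·t = 3927 K → 3900 K to the nearest 100 K.

3900 K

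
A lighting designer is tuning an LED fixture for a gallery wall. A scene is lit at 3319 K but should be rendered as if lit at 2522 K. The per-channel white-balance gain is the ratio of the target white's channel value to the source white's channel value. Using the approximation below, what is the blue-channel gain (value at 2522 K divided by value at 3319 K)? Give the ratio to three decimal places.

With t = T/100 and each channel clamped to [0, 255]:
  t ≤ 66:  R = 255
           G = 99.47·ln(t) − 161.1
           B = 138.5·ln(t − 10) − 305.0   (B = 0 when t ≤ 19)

At 3319 K (t = 33.19):
  B = 138.5·ln(33.19 − 10) − 305.0 = 138.5·ln 23.19 − 305.0 = 138.5·3.1437 − 305.0 = 130.405.
At 2522 K (t = 25.22):
  B = 138.5·ln(25.22 − 10) − 305.0 = 138.5·ln 15.22 − 305.0 = 138.5·2.7226 − 305.0 = 72.082.
Gain = 72.082 / 130.405 = 0.5527 → 0.553.

0.553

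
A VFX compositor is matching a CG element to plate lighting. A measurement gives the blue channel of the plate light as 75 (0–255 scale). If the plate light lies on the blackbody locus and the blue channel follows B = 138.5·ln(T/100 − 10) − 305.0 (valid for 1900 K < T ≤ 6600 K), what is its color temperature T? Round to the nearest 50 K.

2550 K

ln(t − 10) = (75 + 305.0) / 138.5 = 2.7437.
t − 10 = e^2.7437 = 15.544, so t = 25.544.
T = 100·t = 2554 K → 2550 K to the nearest 50 K.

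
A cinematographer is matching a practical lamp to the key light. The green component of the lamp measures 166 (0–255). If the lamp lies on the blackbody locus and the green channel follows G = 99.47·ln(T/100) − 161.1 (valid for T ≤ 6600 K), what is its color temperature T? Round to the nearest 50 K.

ln t = (166 + 161.1) / 99.47 = 3.2884.
t = e^3.2884 = 26.801.
T = 100·t = 2680 K → 2700 K to the nearest 50 K.

2700 K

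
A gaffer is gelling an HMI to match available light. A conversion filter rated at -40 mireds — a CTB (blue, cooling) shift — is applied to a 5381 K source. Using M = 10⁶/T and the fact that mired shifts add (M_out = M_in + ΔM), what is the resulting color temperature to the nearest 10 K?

M_in = 10⁶/5381 = 185.84 mireds.
M_out = 185.84 + (-40) = 145.84 mireds.
T_out = 10⁶/145.84 = 6856.9 K → 6860 K.

6860 K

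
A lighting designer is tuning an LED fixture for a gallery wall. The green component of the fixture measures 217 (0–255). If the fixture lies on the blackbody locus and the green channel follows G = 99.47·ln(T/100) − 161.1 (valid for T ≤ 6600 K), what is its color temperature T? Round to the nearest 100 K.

4500 K

ln t = (217 + 161.1) / 99.47 = 3.8011.
t = e^3.8011 = 44.752.
T = 100·t = 4475 K → 4500 K to the nearest 100 K.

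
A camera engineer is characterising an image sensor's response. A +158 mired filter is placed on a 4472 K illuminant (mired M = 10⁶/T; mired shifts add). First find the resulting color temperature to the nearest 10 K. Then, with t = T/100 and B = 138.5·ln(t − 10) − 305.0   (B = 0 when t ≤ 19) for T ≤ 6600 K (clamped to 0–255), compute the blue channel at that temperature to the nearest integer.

81

M_in = 10⁶/4472 = 223.61; M_out = 223.61 + (+158) = 381.61.
T_out = 10⁶/381.61 = 2620.5 K → 2620 K; t = 26.2.
B = 138.5·ln(26.2 − 10) − 305.0 = 138.5·ln 16.2 − 305.0 = 138.5·2.7850 − 305.0 = 80.724.
Rounded: 81.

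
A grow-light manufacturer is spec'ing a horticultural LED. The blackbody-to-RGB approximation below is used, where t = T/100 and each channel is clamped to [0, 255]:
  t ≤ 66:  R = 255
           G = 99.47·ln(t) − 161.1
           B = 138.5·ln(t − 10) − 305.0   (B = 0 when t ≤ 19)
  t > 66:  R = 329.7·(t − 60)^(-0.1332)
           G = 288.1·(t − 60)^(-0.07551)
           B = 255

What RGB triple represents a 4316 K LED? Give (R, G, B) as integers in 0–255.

t = 4316/100 = 43.16; the t ≤ 66 branch applies.
R = 255 by definition for t ≤ 66.
G = 99.47·ln 43.16 − 161.1 = 99.47·3.7649 − 161.1 = 213.396.
B = 138.5·ln(43.16 − 10) − 305.0 = 138.5·ln 33.16 − 305.0 = 138.5·3.5013 − 305.0 = 179.936.
Rounded: (255, 213, 180).

(255, 213, 180)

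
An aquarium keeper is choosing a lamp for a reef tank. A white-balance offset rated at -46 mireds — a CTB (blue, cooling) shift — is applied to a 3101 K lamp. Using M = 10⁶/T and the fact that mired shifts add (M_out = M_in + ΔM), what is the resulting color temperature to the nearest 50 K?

M_in = 10⁶/3101 = 322.48 mireds.
M_out = 322.48 + (-46) = 276.48 mireds.
T_out = 10⁶/276.48 = 3616.9 K → 3600 K.

3600 K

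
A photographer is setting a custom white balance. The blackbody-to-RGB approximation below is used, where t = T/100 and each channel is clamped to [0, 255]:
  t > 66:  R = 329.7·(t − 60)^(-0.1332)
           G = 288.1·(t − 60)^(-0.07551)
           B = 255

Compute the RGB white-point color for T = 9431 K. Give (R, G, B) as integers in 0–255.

(206, 221, 255)

t = 9431/100 = 94.31; the t > 66 branch applies.
R = 329.7·(94.31 − 60)^(-0.1332) = 329.7·34.31^(-0.1332) = 329.7·0.62443 = 205.874.
G = 288.1·(94.31 − 60)^(-0.07551) = 288.1·34.31^(-0.07551) = 288.1·0.76570 = 220.599.
B = 255 by definition for t > 66.
Rounded: (206, 221, 255).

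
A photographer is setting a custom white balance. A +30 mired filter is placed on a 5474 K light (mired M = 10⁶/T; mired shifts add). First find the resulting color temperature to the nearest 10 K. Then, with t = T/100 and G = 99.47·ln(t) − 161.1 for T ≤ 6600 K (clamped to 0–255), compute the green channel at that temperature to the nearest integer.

222

M_in = 10⁶/5474 = 182.68; M_out = 182.68 + (+30) = 212.68.
T_out = 10⁶/212.68 = 4701.9 K → 4700 K; t = 47.
G = 99.47·ln 47 − 161.1 = 99.47·3.8501 − 161.1 = 221.874.
Rounded: 222.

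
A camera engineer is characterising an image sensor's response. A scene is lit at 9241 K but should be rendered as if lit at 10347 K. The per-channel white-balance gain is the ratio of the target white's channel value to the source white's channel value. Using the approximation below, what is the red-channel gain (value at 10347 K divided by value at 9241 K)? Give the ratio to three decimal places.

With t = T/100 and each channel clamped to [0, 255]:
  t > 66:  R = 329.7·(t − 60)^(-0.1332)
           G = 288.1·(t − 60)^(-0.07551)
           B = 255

0.962

At 9241 K (t = 92.41):
  R = 329.7·(92.41 − 60)^(-0.1332) = 329.7·32.41^(-0.1332) = 329.7·0.62918 = 207.442.
At 10347 K (t = 103.47):
  R = 329.7·(103.47 − 60)^(-0.1332) = 329.7·43.47^(-0.1332) = 329.7·0.60505 = 199.486.
Gain = 199.486 / 207.442 = 0.9616 → 0.962.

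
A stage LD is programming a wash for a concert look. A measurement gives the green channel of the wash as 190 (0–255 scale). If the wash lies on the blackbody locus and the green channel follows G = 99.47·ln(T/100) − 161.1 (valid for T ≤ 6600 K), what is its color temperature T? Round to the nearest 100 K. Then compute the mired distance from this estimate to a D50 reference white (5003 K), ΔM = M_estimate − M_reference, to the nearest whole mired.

ln t = (190 + 161.1) / 99.47 = 3.5297.
t = e^3.5297 = 34.114.
T = 100·t = 3411 K → 3400 K to the nearest 100 K.
M_estimate = 10⁶/3400 = 294.12; M_reference = 10⁶/5003 = 199.88.
ΔM = 294.12 − 199.88 = 94.24 → +94 mireds.

+94 mireds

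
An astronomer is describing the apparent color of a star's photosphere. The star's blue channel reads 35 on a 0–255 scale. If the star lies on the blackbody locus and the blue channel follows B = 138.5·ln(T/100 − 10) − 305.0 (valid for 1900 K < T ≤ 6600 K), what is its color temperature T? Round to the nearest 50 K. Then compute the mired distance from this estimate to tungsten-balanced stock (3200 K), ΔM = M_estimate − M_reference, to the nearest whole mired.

ln(t − 10) = (35 + 305.0) / 138.5 = 2.4549.
t − 10 = e^2.4549 = 11.645, so t = 21.645.
T = 100·t = 2164 K → 2150 K to the nearest 50 K.
M_estimate = 10⁶/2150 = 465.12; M_reference = 10⁶/3200 = 312.50.
ΔM = 465.12 − 312.50 = 152.62 → +153 mireds.

+153 mireds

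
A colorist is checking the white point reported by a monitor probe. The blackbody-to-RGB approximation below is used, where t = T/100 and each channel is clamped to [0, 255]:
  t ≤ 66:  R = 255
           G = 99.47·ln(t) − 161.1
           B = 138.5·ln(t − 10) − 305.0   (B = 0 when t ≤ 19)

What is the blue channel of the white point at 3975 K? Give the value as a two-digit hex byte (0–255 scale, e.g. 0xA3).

t = 3975/100 = 39.75; the t ≤ 66 branch applies.
B = 138.5·ln(39.75 − 10) − 305.0 = 138.5·ln 29.75 − 305.0 = 138.5·3.3928 − 305.0 = 164.907.
Rounded: 165; in hex, 0xA5.

0xA5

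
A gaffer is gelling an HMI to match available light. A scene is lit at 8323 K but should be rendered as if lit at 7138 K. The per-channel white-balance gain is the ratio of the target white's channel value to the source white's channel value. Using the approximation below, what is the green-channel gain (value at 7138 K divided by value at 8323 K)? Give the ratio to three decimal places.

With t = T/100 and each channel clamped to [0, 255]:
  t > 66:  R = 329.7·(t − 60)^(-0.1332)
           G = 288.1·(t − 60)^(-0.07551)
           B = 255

At 8323 K (t = 83.23):
  G = 288.1·(83.23 − 60)^(-0.07551) = 288.1·23.23^(-0.07551) = 288.1·0.78859 = 227.192.
At 7138 K (t = 71.38):
  G = 288.1·(71.38 − 60)^(-0.07551) = 288.1·11.38^(-0.07551) = 288.1·0.83224 = 239.770.
Gain = 239.770 / 227.192 = 1.0554 → 1.055.

1.055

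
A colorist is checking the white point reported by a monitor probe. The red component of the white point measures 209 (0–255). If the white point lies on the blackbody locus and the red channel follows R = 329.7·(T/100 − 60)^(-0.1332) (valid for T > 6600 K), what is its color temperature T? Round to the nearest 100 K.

9100 K

(t − 60)^(-0.1332) = 209/329.7 = 0.63391.
t − 60 = 0.63391^(1/-0.1332) = 0.63391^(-7.508) = 30.639, so t = 90.639.
T = 100·t = 9064 K → 9100 K to the nearest 100 K.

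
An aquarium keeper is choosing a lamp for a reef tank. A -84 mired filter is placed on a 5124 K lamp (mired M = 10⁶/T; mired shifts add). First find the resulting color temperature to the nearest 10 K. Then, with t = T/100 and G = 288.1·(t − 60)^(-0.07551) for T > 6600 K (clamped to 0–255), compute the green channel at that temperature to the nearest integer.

M_in = 10⁶/5124 = 195.16; M_out = 195.16 + (-84) = 111.16.
T_out = 10⁶/111.16 = 8996.0 K → 9000 K; t = 90.
G = 288.1·(90 − 60)^(-0.07551) = 288.1·30^(-0.07551) = 288.1·0.77350 = 222.847.
Rounded: 223.

223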